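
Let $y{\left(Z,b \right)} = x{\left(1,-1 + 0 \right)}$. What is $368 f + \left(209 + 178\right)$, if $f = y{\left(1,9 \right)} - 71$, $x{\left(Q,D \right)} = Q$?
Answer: $-25373$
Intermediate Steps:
$y{\left(Z,b \right)} = 1$
$f = -70$ ($f = 1 - 71 = -70$)
$368 f + \left(209 + 178\right) = 368 \left(-70\right) + \left(209 + 178\right) = -25760 + 387 = -25373$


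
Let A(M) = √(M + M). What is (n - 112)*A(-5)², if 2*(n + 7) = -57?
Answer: 1475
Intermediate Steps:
A(M) = √2*√M (A(M) = √(2*M) = √2*√M)
n = -71/2 (n = -7 + (½)*(-57) = -7 - 57/2 = -71/2 ≈ -35.500)
(n - 112)*A(-5)² = (-71/2 - 112)*(√2*√(-5))² = -295*(√2*(I*√5))²/2 = -295*(I*√10)²/2 = -295/2*(-10) = 1475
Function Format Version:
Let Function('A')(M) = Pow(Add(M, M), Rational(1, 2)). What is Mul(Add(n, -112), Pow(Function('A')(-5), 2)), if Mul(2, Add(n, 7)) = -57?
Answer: 1475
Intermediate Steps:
Function('A')(M) = Mul(Pow(2, Rational(1, 2)), Pow(M, Rational(1, 2))) (Function('A')(M) = Pow(Mul(2, M), Rational(1, 2)) = Mul(Pow(2, Rational(1, 2)), Pow(M, Rational(1, 2))))
n = Rational(-71, 2) (n = Add(-7, Mul(Rational(1, 2), -57)) = Add(-7, Rational(-57, 2)) = Rational(-71, 2) ≈ -35.500)
Mul(Add(n, -112), Pow(Function('A')(-5), 2)) = Mul(Add(Rational(-71, 2), -112), Pow(Mul(Pow(2, Rational(1, 2)), Pow(-5, Rational(1, 2))), 2)) = Mul(Rational(-295, 2), Pow(Mul(Pow(2, Rational(1, 2)), Mul(I, Pow(5, Rational(1, 2)))), 2)) = Mul(Rational(-295, 2), Pow(Mul(I, Pow(10, Rational(1, 2))), 2)) = Mul(Rational(-295, 2), -10) = 1475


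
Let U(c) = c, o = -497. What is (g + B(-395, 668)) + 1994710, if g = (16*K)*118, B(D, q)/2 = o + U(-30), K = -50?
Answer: 1899256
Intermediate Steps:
B(D, q) = -1054 (B(D, q) = 2*(-497 - 30) = 2*(-527) = -1054)
g = -94400 (g = (16*(-50))*118 = -800*118 = -94400)
(g + B(-395, 668)) + 1994710 = (-94400 - 1054) + 1994710 = -95454 + 1994710 = 1899256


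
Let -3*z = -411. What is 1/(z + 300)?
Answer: 1/437 ≈ 0.0022883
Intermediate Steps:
z = 137 (z = -⅓*(-411) = 137)
1/(z + 300) = 1/(137 + 300) = 1/437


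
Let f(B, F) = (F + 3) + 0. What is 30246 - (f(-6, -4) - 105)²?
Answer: 19010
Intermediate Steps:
f(B, F) = 3 + F (f(B, F) = (3 + F) + 0 = 3 + F)
30246 - (f(-6, -4) - 105)² = 30246 - ((3 - 4) - 105)² = 30246 - (-1 - 105)² = 30246 - 1*(-106)² = 30246 - 1*11236 = 30246 - 11236 = 19010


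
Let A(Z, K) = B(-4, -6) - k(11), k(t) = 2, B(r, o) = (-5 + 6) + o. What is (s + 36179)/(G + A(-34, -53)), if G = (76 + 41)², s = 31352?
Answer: 67531/13682 ≈ 4.9358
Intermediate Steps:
B(r, o) = 1 + o
A(Z, K) = -7 (A(Z, K) = (1 - 6) - 1*2 = -5 - 2 = -7)
G = 13689 (G = 117² = 13689)
(s + 36179)/(G + A(-34, -53)) = (31352 + 36179)/(13689 - 7) = 67531/13682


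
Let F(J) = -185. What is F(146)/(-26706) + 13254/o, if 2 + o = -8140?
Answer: -58742509/36240042 ≈ -1.6209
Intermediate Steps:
o = -8142 (o = -2 - 8140 = -8142)
F(146)/(-26706) + 13254/o = -185/(-26706) + 13254/(-8142) = -185*(-1/26706) + 13254*(-1/8142) = 185/26706 - 2209/1357 = -58742509/36240042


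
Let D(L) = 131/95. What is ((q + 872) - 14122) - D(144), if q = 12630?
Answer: -59031/95 ≈ -621.38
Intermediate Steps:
D(L) = 131/95 (D(L) = 131*(1/95) = 131/95)
((q + 872) - 14122) - D(144) = ((12630 + 872) - 14122) - 1*131/95 = (13502 - 14122) - 131/95 = -620 - 131/95 = -59031/95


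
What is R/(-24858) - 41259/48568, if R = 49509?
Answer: -190564963/67072408 ≈ -2.8412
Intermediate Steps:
R/(-24858) - 41259/48568 = 49509/(-24858) - 41259/48568 = 49509*(-1/24858) - 41259*1/48568 = -5501/2762 - 41259/48568 = -190564963/67072408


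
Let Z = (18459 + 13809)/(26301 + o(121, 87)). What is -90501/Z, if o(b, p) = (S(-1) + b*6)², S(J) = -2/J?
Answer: -16781449595/10756 ≈ -1.5602e+6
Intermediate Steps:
o(b, p) = (2 + 6*b)² (o(b, p) = (-2/(-1) + b*6)² = (-2*(-1) + 6*b)² = (2 + 6*b)²)
Z = 32268/556285 (Z = (18459 + 13809)/(26301 + 4*(1 + 3*121)²) = 32268/(26301 + 4*(1 + 363)²) = 32268/(26301 + 4*364²) = 32268/(26301 + 4*132496) = 32268/(26301 + 529984) = 32268/556285 ≈ 0.058006)
-90501/Z = -90501/32268/556285 = -90501*556285/32268 = -16781449595/10756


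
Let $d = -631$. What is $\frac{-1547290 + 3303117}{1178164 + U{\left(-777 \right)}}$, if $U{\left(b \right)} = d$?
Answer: $\frac{1755827}{1177533} \approx 1.4911$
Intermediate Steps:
$U{\left(b \right)} = -631$
$\frac{-1547290 + 3303117}{1178164 + U{\left(-777 \right)}} = \frac{-1547290 + 3303117}{1178164 - 631} = \frac{1755827}{1177533}$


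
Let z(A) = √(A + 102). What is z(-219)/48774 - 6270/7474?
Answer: -3135/3737 + I*√13/16258 ≈ -0.83891 + 0.00022177*I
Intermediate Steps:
z(A) = √(102 + A)
z(-219)/48774 - 6270/7474 = √(102 - 219)/48774 - 6270/7474 = √(-117)*(1/48774) - 6270*1/7474 = (3*I*√13)*(1/48774) - 3135/3737 = I*√13/16258 - 3135/3737 = -3135/3737 + I*√13/16258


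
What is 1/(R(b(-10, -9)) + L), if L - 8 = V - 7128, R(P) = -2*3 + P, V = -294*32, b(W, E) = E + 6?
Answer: -1/16537 ≈ -6.0470e-5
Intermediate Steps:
b(W, E) = 6 + E
V = -9408
R(P) = -6 + P
L = -16528 (L = 8 + (-9408 - 7128) = 8 - 16536 = -16528)
1/(R(b(-10, -9)) + L) = 1/((-6 + (6 - 9)) - 16528) = 1/((-6 - 3) - 16528) = 1/(-9 - 16528) = 1/(-16537) = -1/16537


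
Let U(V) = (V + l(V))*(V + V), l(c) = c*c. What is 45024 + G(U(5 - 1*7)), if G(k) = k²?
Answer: 45088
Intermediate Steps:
l(c) = c²
U(V) = 2*V*(V + V²) (U(V) = (V + V²)*(V + V) = (V + V²)*(2*V) = 2*V*(V + V²))
45024 + G(U(5 - 1*7)) = 45024 + (2*(5 - 1*7)²*(1 + (5 - 1*7)))² = 45024 + (2*(5 - 7)²*(1 + (5 - 7)))² = 45024 + (2*(-2)²*(1 - 2))² = 45024 + (2*4*(-1))² = 45024 + (-8)² = 45024 + 64 = 45088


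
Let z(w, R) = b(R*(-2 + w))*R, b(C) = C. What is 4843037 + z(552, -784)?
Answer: 342903837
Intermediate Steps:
z(w, R) = R²*(-2 + w) (z(w, R) = (R*(-2 + w))*R = R²*(-2 + w))
4843037 + z(552, -784) = 4843037 + (-784)²*(-2 + 552) = 4843037 + 614656*550 = 4843037 + 338060800 = 342903837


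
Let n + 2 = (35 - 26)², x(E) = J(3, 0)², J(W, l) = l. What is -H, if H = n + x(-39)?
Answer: -79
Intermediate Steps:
x(E) = 0 (x(E) = 0² = 0)
n = 79 (n = -2 + (35 - 26)² = -2 + 9² = -2 + 81 = 79)
H = 79 (H = 79 + 0 = 79)
-H = -1*79 = -79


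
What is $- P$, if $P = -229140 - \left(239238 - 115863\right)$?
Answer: $352515$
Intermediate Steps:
$P = -352515$ ($P = -229140 - \left(239238 - 115863\right) = -229140 - 123375 = -352515$)
$- P = \left(-1\right) \left(-352515\right) = 352515$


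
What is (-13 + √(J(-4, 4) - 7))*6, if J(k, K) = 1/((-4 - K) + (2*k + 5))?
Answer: -78 + 6*I*√858/11 ≈ -78.0 + 15.977*I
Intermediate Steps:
J(k, K) = 1/(1 - K + 2*k) (J(k, K) = 1/((-4 - K) + (5 + 2*k)) = 1/(1 - K + 2*k))
(-13 + √(J(-4, 4) - 7))*6 = (-13 + √(1/(1 - 1*4 + 2*(-4)) - 7))*6 = (-13 + √(1/(1 - 4 - 8) - 7))*6 = (-13 + √(1/(-11) - 7))*6 = (-13 + √(-1/11 - 7))*6 = (-13 + √(-78/11))*6 = (-13 + I*√858/11)*6 = -78 + 6*I*√858/11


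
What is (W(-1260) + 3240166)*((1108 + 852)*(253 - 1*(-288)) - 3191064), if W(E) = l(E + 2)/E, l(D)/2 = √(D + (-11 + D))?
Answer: -6903834656864 + 20241688*I*√7/315 ≈ -6.9038e+12 + 1.7001e+5*I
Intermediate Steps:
l(D) = 2*√(-11 + 2*D) (l(D) = 2*√(D + (-11 + D)) = 2*√(-11 + 2*D))
W(E) = 2*√(-7 + 2*E)/E (W(E) = (2*√(-11 + 2*(E + 2)))/E = (2*√(-11 + 2*(2 + E)))/E = (2*√(-11 + (4 + 2*E)))/E = (2*√(-7 + 2*E))/E = 2*√(-7 + 2*E)/E)
(W(-1260) + 3240166)*((1108 + 852)*(253 - 1*(-288)) - 3191064) = (2*√(-7 + 2*(-1260))/(-1260) + 3240166)*((1108 + 852)*(253 - 1*(-288)) - 3191064) = (2*(-1/1260)*√(-7 - 2520) + 3240166)*(1960*(253 + 288) - 3191064) = (2*(-1/1260)*√(-2527) + 3240166)*(1960*541 - 3191064) = (2*(-1/1260)*(19*I*√7) + 3240166)*(1060360 - 3191064) = (-19*I*√7/630 + 3240166)*(-2130704) = (3240166 - 19*I*√7/630)*(-2130704) = -6903834656864 + 20241688*I*√7/315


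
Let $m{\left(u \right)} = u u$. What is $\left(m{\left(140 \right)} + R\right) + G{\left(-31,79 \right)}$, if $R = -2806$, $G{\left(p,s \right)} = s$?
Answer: $16873$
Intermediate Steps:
$m{\left(u \right)} = u^{2}$
$\left(m{\left(140 \right)} + R\right) + G{\left(-31,79 \right)} = \left(140^{2} - 2806\right) + 79 = \left(19600 - 2806\right) + 79 = 16794 + 79 = 16873$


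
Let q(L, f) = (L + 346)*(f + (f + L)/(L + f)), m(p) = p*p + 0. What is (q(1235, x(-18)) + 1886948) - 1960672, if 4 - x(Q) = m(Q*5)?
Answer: -12871919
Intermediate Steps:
m(p) = p² (m(p) = p² + 0 = p²)
x(Q) = 4 - 25*Q² (x(Q) = 4 - (Q*5)² = 4 - (5*Q)² = 4 - 25*Q²)
q(L, f) = (1 + f)*(346 + L) (q(L, f) = (346 + L)*(f + (L + f)/(L + f)) = (346 + L)*(f + 1) = (346 + L)*(1 + f) = (1 + f)*(346 + L))
(q(1235, x(-18)) + 1886948) - 1960672 = ((346 + 1235 + 346*(4 - 25*(-18)²) + 1235*(4 - 25*(-18)²)) + 1886948) - 1960672 = ((346 + 1235 + 346*(4 - 25*324) + 1235*(4 - 25*324)) + 1886948) - 1960672 = ((346 + 1235 + 346*(4 - 8100) + 1235*(4 - 8100)) + 1886948) - 1960672 = ((346 + 1235 + 346*(-8096) + 1235*(-8096)) + 1886948) - 1960672 = ((346 + 1235 - 2801216 - 9998560) + 1886948) - 1960672 = (-12798195 + 1886948) - 1960672 = -10911247 - 1960672 = -12871919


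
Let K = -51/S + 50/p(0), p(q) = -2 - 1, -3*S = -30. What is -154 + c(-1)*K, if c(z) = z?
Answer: -3967/30 ≈ -132.23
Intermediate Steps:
S = 10 (S = -⅓*(-30) = 10)
p(q) = -3
K = -653/30 (K = -51/10 + 50/(-3) = -51*⅒ + 50*(-⅓) = -51/10 - 50/3 = -653/30 ≈ -21.767)
-154 + c(-1)*K = -154 - 1*(-653/30) = -154 + 653/30 = -3967/30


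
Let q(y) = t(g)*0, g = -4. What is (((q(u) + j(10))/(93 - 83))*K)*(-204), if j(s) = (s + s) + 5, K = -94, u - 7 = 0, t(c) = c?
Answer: 47940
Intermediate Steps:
u = 7 (u = 7 + 0 = 7)
q(y) = 0 (q(y) = -4*0 = 0)
j(s) = 5 + 2*s (j(s) = 2*s + 5 = 5 + 2*s)
(((q(u) + j(10))/(93 - 83))*K)*(-204) = (((0 + (5 + 2*10))/(93 - 83))*(-94))*(-204) = (((0 + (5 + 20))/10)*(-94))*(-204) = (((0 + 25)*(⅒))*(-94))*(-204) = ((25*(⅒))*(-94))*(-204) = ((5/2)*(-94))*(-204) = -235*(-204) = 47940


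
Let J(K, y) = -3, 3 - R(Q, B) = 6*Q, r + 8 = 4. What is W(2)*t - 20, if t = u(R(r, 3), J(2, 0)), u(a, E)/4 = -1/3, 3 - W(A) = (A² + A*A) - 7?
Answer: -68/3 ≈ -22.667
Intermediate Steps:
r = -4 (r = -8 + 4 = -4)
W(A) = 10 - 2*A² (W(A) = 3 - ((A² + A*A) - 7) = 3 - ((A² + A²) - 7) = 3 - (2*A² - 7) = 3 - (-7 + 2*A²) = 3 + (7 - 2*A²) = 10 - 2*A²)
R(Q, B) = 3 - 6*Q
u(a, E) = -4/3 (u(a, E) = 4*(-1/3) = 4*(-1*⅓) = 4*(-⅓) = -4/3)
t = -4/3 ≈ -1.3333
W(2)*t - 20 = (10 - 2*2²)*(-4/3) - 20 = (10 - 2*4)*(-4/3) - 20 = (10 - 8)*(-4/3) - 20 = 2*(-4/3) - 20 = -8/3 - 20 = -68/3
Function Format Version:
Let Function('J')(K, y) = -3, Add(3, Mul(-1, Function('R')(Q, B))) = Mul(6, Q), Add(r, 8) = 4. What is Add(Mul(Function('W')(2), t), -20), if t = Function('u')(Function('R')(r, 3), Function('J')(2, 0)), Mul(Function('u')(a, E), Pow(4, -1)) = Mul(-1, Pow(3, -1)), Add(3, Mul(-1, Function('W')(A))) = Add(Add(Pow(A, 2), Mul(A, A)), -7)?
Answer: Rational(-68, 3) ≈ -22.667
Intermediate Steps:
r = -4 (r = Add(-8, 4) = -4)
Function('W')(A) = Add(10, Mul(-2, Pow(A, 2))) (Function('W')(A) = Add(3, Mul(-1, Add(Add(Pow(A, 2), Mul(A, A)), -7))) = Add(3, Mul(-1, Add(Add(Pow(A, 2), Pow(A, 2)), -7))) = Add(3, Mul(-1, Add(Mul(2, Pow(A, 2)), -7))) = Add(3, Mul(-1, Add(-7, Mul(2, Pow(A, 2))))) = Add(3, Add(7, Mul(-2, Pow(A, 2)))) = Add(10, Mul(-2, Pow(A, 2))))
Function('R')(Q, B) = Add(3, Mul(-6, Q)) (Function('R')(Q, B) = Add(3, Mul(-1, Mul(6, Q))) = Add(3, Mul(-6, Q)))
Function('u')(a, E) = Rational(-4, 3) (Function('u')(a, E) = Mul(4, Mul(-1, Pow(3, -1))) = Mul(4, Mul(-1, Rational(1, 3))) = Mul(4, Rational(-1, 3)) = Rational(-4, 3))
t = Rational(-4, 3) ≈ -1.3333
Add(Mul(Function('W')(2), t), -20) = Add(Mul(Add(10, Mul(-2, Pow(2, 2))), Rational(-4, 3)), -20) = Add(Mul(Add(10, Mul(-2, 4)), Rational(-4, 3)), -20) = Add(Mul(Add(10, -8), Rational(-4, 3)), -20) = Add(Mul(2, Rational(-4, 3)), -20) = Add(Rational(-8, 3), -20) = Rational(-68, 3)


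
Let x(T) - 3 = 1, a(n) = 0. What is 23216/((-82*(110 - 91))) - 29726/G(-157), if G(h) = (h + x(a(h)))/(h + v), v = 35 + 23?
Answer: -254919430/13243 ≈ -19249.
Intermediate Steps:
x(T) = 4 (x(T) = 3 + 1 = 4)
v = 58
G(h) = (4 + h)/(58 + h) (G(h) = (h + 4)/(h + 58) = (4 + h)/(58 + h))
23216/((-82*(110 - 91))) - 29726/G(-157) = 23216/((-82*(110 - 91))) - 29726*(58 - 157)/(4 - 157) = 23216/((-82*19)) - 29726/(-153/(-99)) = 23216/(-1558) - 29726/((-1/99*(-153))) = 23216*(-1/1558) - 29726/17/11 = -11608/779 - 29726*11/17 = -11608/779 - 326986/17 = -254919430/13243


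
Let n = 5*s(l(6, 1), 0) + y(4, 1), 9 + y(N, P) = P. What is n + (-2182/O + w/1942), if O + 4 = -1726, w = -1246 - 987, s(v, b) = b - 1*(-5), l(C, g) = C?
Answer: 28744287/1679830 ≈ 17.111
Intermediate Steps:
s(v, b) = 5 + b (s(v, b) = b + 5 = 5 + b)
w = -2233
O = -1730 (O = -4 - 1726 = -1730)
y(N, P) = -9 + P
n = 17 (n = 5*(5 + 0) + (-9 + 1) = 5*5 - 8 = 25 - 8 = 17)
n + (-2182/O + w/1942) = 17 + (-2182/(-1730) - 2233/1942) = 17 + (-2182*(-1/1730) - 2233*1/1942) = 17 + (1091/865 - 2233/1942) = 17 + 187177/1679830 = 28744287/1679830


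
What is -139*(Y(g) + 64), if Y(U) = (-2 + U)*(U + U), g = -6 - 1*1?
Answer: -26410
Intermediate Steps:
g = -7 (g = -6 - 1 = -7)
Y(U) = 2*U*(-2 + U) (Y(U) = (-2 + U)*(2*U) = 2*U*(-2 + U))
-139*(Y(g) + 64) = -139*(2*(-7)*(-2 - 7) + 64) = -139*(2*(-7)*(-9) + 64) = -139*(126 + 64) = -139*190 = -26410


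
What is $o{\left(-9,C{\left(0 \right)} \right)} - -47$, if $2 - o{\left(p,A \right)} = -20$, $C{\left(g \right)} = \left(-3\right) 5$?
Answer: $69$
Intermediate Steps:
$C{\left(g \right)} = -15$
$o{\left(p,A \right)} = 22$ ($o{\left(p,A \right)} = 2 - -20 = 2 + 20 = 22$)
$o{\left(-9,C{\left(0 \right)} \right)} - -47 = 22 - -47 = 22 + 47 = 69$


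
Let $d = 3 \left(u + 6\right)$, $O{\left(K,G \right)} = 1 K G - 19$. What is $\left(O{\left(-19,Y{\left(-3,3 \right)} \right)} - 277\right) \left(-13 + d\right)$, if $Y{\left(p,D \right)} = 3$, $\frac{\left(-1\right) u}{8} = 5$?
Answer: $40595$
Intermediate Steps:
$u = -40$ ($u = \left(-8\right) 5 = -40$)
$O{\left(K,G \right)} = -19 + G K$ ($O{\left(K,G \right)} = K G - 19 = G K - 19 = -19 + G K$)
$d = -102$ ($d = 3 \left(-40 + 6\right) = 3 \left(-34\right) = -102$)
$\left(O{\left(-19,Y{\left(-3,3 \right)} \right)} - 277\right) \left(-13 + d\right) = \left(\left(-19 + 3 \left(-19\right)\right) - 277\right) \left(-13 - 102\right) = \left(\left(-19 - 57\right) - 277\right) \left(-115\right) = \left(-76 - 277\right) \left(-115\right) = \left(-353\right) \left(-115\right) = 40595$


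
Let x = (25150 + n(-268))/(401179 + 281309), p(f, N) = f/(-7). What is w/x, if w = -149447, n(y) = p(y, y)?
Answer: -356985244476/88159 ≈ -4.0493e+6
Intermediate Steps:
p(f, N) = -f/7 (p(f, N) = f*(-⅐) = -f/7)
n(y) = -y/7
x = 88159/2388708 (x = (25150 - ⅐*(-268))/(401179 + 281309) = (25150 + 268/7)/682488 = (176318/7)*(1/682488) = 88159/2388708 ≈ 0.036907)
w/x = -149447/88159/2388708 = -149447*2388708/88159 = -356985244476/88159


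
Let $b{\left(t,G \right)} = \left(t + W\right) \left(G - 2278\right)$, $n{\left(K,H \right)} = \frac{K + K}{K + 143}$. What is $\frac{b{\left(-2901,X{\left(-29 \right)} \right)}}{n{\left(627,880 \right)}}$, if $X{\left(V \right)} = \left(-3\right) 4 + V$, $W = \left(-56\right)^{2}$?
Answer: $- \frac{6357925}{19} \approx -3.3463 \cdot 10^{5}$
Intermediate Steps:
$W = 3136$
$X{\left(V \right)} = -12 + V$
$n{\left(K,H \right)} = \frac{2 K}{143 + K}$
$b{\left(t,G \right)} = \left(-2278 + G\right) \left(3136 + t\right)$ ($b{\left(t,G \right)} = \left(t + 3136\right) \left(G - 2278\right) = \left(3136 + t\right) \left(-2278 + G\right) = \left(-2278 + G\right) \left(3136 + t\right)$)
$\frac{b{\left(-2901,X{\left(-29 \right)} \right)}}{n{\left(627,880 \right)}} = \frac{-7143808 - -6608478 + 3136 \left(-12 - 29\right) + \left(-12 - 29\right) \left(-2901\right)}{2 \cdot 627 \frac{1}{143 + 627}} = \frac{-7143808 + 6608478 + 3136 \left(-41\right) - -118941}{2 \cdot 627 \cdot \frac{1}{770}} = \frac{-7143808 + 6608478 - 128576 + 118941}{2 \cdot 627 \cdot \frac{1}{770}} = - \frac{544965}{\frac{57}{35}} = \left(-544965\right) \frac{35}{57} = - \frac{6357925}{19}$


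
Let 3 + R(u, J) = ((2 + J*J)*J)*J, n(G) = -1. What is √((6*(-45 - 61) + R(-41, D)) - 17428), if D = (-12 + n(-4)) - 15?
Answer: √598157 ≈ 773.41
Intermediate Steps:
D = -28 (D = (-12 - 1) - 15 = -13 - 15 = -28)
R(u, J) = -3 + J²*(2 + J²) (R(u, J) = -3 + ((2 + J*J)*J)*J = -3 + ((2 + J²)*J)*J = -3 + (J*(2 + J²))*J = -3 + J²*(2 + J²))
√((6*(-45 - 61) + R(-41, D)) - 17428) = √((6*(-45 - 61) + (-3 + (-28)⁴ + 2*(-28)²)) - 17428) = √((6*(-106) + (-3 + 614656 + 2*784)) - 17428) = √((-636 + (-3 + 614656 + 1568)) - 17428) = √((-636 + 616221) - 17428) = √(615585 - 17428) = √598157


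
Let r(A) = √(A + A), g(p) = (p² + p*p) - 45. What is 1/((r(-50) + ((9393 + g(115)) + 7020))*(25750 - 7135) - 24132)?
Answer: 132838823/105876923151455724 - 31025*I/105876923151455724 ≈ 1.2547e-9 - 2.9303e-13*I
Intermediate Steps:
g(p) = -45 + 2*p² (g(p) = (p² + p²) - 45 = 2*p² - 45 = -45 + 2*p²)
r(A) = √2*√A (r(A) = √(2*A) = √2*√A)
1/((r(-50) + ((9393 + g(115)) + 7020))*(25750 - 7135) - 24132) = 1/((√2*√(-50) + ((9393 + (-45 + 2*115²)) + 7020))*(25750 - 7135) - 24132) = 1/((√2*(5*I*√2) + ((9393 + (-45 + 2*13225)) + 7020))*18615 - 24132) = 1/((10*I + ((9393 + (-45 + 26450)) + 7020))*18615 - 24132) = 1/((10*I + ((9393 + 26405) + 7020))*18615 - 24132) = 1/((10*I + (35798 + 7020))*18615 - 24132) = 1/((10*I + 42818)*18615 - 24132) = 1/((42818 + 10*I)*18615 - 24132) = 1/((797057070 + 186150*I) - 24132) = 1/(797032938 + 186150*I) = (797032938 - 186150*I)/635261538908734344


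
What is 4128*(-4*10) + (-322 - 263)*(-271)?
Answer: -6585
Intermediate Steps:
4128*(-4*10) + (-322 - 263)*(-271) = 4128*(-40) - 585*(-271) = -165120 + 158535 = -6585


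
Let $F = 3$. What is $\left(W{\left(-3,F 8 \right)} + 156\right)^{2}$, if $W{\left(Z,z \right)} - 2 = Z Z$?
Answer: $27889$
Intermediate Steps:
$W{\left(Z,z \right)} = 2 + Z^{2}$ ($W{\left(Z,z \right)} = 2 + Z Z = 2 + Z^{2}$)
$\left(W{\left(-3,F 8 \right)} + 156\right)^{2} = \left(\left(2 + \left(-3\right)^{2}\right) + 156\right)^{2} = \left(\left(2 + 9\right) + 156\right)^{2} = \left(11 + 156\right)^{2} = 167^{2} = 27889$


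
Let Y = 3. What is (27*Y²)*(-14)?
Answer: -3402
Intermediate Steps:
(27*Y²)*(-14) = (27*3²)*(-14) = (27*9)*(-14) = 243*(-14) = -3402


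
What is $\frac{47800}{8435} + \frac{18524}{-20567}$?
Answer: $\frac{165370532}{34696529} \approx 4.7662$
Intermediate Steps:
$\frac{47800}{8435} + \frac{18524}{-20567} = 47800 \cdot \frac{1}{8435} + 18524 \left(- \frac{1}{20567}\right) = \frac{9560}{1687} - \frac{18524}{20567} = \frac{165370532}{34696529}$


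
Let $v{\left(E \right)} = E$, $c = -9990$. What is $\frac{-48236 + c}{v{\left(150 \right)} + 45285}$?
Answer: $- \frac{58226}{45435} \approx -1.2815$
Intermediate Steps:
$\frac{-48236 + c}{v{\left(150 \right)} + 45285} = \frac{-48236 - 9990}{150 + 45285} = - \frac{58226}{45435}$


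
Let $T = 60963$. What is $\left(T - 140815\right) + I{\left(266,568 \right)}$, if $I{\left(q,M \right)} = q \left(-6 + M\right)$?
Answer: $69640$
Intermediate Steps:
$\left(T - 140815\right) + I{\left(266,568 \right)} = \left(60963 - 140815\right) + 266 \left(-6 + 568\right) = -79852 + 266 \cdot 562 = -79852 + 149492 = 69640$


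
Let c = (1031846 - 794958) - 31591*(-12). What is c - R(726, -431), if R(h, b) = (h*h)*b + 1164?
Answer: 227784572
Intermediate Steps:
c = 615980 (c = 236888 + 379092 = 615980)
R(h, b) = 1164 + b*h**2 (R(h, b) = h**2*b + 1164 = b*h**2 + 1164 = 1164 + b*h**2)
c - R(726, -431) = 615980 - (1164 - 431*726**2) = 615980 - (1164 - 431*527076) = 615980 - (1164 - 227169756) = 615980 - 1*(-227168592) = 615980 + 227168592 = 227784572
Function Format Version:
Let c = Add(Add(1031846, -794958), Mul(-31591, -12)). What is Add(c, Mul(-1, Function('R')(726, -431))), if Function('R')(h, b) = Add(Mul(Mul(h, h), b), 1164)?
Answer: 227784572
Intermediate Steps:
c = 615980 (c = Add(236888, 379092) = 615980)
Function('R')(h, b) = Add(1164, Mul(b, Pow(h, 2))) (Function('R')(h, b) = Add(Mul(Pow(h, 2), b), 1164) = Add(Mul(b, Pow(h, 2)), 1164) = Add(1164, Mul(b, Pow(h, 2))))
Add(c, Mul(-1, Function('R')(726, -431))) = Add(615980, Mul(-1, Add(1164, Mul(-431, Pow(726, 2))))) = Add(615980, Mul(-1, Add(1164, Mul(-431, 527076)))) = Add(615980, Mul(-1, Add(1164, -227169756))) = Add(615980, Mul(-1, -227168592)) = Add(615980, 227168592) = 227784572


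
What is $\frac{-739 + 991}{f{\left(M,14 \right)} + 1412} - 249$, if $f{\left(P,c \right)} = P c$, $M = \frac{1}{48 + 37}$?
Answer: $- \frac{14933523}{60017} \approx -248.82$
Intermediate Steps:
$M = \frac{1}{85} \approx 0.011765$
$\frac{-739 + 991}{f{\left(M,14 \right)} + 1412} - 249 = \frac{-739 + 991}{\frac{1}{85} \cdot 14 + 1412} - 249 = \frac{252}{\frac{14}{85} + 1412} - 249 = \frac{252}{\frac{120034}{85}} - 249 = 252 \cdot \frac{85}{120034} - 249 = \frac{10710}{60017} - 249 = - \frac{14933523}{60017}$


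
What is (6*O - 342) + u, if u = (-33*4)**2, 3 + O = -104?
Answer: 16440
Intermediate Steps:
O = -107 (O = -3 - 104 = -107)
u = 17424 (u = (-132)**2 = 17424)
(6*O - 342) + u = (6*(-107) - 342) + 17424 = (-642 - 342) + 17424 = -984 + 17424 = 16440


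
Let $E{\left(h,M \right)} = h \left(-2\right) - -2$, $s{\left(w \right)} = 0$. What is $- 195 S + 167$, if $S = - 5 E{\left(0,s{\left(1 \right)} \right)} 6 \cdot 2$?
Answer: $23567$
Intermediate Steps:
$E{\left(h,M \right)} = 2 - 2 h$ ($E{\left(h,M \right)} = - 2 h + 2 = 2 - 2 h$)
$S = -120$ ($S = - 5 \left(2 - 0\right) 6 \cdot 2 = - 5 \left(2 + 0\right) 6 \cdot 2 = - 5 \cdot 2 \cdot 6 \cdot 2 = - 5 \cdot 12 \cdot 2 = \left(-5\right) 24 = -120$)
$- 195 S + 167 = \left(-195\right) \left(-120\right) + 167 = 23400 + 167 = 23567$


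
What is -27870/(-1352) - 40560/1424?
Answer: -473445/60164 ≈ -7.8692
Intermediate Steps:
-27870/(-1352) - 40560/1424 = -27870*(-1/1352) - 40560*1/1424 = 13935/676 - 2535/89 = -473445/60164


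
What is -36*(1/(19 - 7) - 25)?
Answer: 897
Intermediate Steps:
-36*(1/(19 - 7) - 25) = -36*(1/12 - 25) = -36*(-299/12) = 897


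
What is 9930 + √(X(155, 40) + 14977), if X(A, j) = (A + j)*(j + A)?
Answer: 9930 + √53002 ≈ 10160.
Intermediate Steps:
X(A, j) = (A + j)² (X(A, j) = (A + j)*(A + j) = (A + j)²)
9930 + √(X(155, 40) + 14977) = 9930 + √((155 + 40)² + 14977) = 9930 + √(195² + 14977) = 9930 + √(38025 + 14977) = 9930 + √53002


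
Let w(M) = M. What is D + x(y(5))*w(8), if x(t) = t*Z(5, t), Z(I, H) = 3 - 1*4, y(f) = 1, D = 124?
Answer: 116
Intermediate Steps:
Z(I, H) = -1 (Z(I, H) = 3 - 4 = -1)
x(t) = -t (x(t) = t*(-1) = -t)
D + x(y(5))*w(8) = 124 - 1*1*8 = 124 - 1*8 = 124 - 8 = 116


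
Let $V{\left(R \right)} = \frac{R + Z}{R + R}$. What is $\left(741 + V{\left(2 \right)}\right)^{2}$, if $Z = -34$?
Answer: $537289$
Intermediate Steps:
$V{\left(R \right)} = \frac{-34 + R}{2 R}$ ($V{\left(R \right)} = \frac{R - 34}{R + R} = \frac{-34 + R}{2 R}$)
$\left(741 + V{\left(2 \right)}\right)^{2} = \left(741 + \frac{-34 + 2}{2 \cdot 2}\right)^{2} = \left(741 + \frac{1}{2} \cdot \frac{1}{2} \left(-32\right)\right)^{2} = \left(741 - 8\right)^{2} = 733^{2} = 537289$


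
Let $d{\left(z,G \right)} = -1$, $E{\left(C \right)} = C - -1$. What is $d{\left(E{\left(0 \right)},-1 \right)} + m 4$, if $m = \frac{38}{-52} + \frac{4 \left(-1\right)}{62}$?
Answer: $- \frac{1685}{403} \approx -4.1811$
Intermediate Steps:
$E{\left(C \right)} = 1 + C$ ($E{\left(C \right)} = C + 1 = 1 + C$)
$m = - \frac{641}{806}$ ($m = 38 \left(- \frac{1}{52}\right) - \frac{2}{31} = - \frac{19}{26} - \frac{2}{31} = - \frac{641}{806} \approx -0.79529$)
$d{\left(E{\left(0 \right)},-1 \right)} + m 4 = -1 - \frac{1282}{403} = - \frac{1685}{403}$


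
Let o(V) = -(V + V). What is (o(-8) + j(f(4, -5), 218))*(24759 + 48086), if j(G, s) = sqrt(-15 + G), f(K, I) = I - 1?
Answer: 1165520 + 72845*I*sqrt(21) ≈ 1.1655e+6 + 3.3382e+5*I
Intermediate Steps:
f(K, I) = -1 + I
o(V) = -2*V
(o(-8) + j(f(4, -5), 218))*(24759 + 48086) = (-2*(-8) + sqrt(-15 + (-1 - 5)))*(24759 + 48086) = (16 + sqrt(-15 - 6))*72845 = (16 + sqrt(-21))*72845 = (16 + I*sqrt(21))*72845 = 1165520 + 72845*I*sqrt(21)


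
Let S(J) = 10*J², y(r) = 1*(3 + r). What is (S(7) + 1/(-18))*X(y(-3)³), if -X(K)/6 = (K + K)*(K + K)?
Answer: 0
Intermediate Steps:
y(r) = 3 + r
X(K) = -24*K² (X(K) = -6*(K + K)*(K + K) = -6*2*K*2*K = -24*K²)
(S(7) + 1/(-18))*X(y(-3)³) = (10*7² + 1/(-18))*(-24*(3 - 3)⁶) = (10*49 - 1/18)*(-24*(0³)²) = (490 - 1/18)*(-24*0²) = 8819*(-24*0)/18 = (8819/18)*0 = 0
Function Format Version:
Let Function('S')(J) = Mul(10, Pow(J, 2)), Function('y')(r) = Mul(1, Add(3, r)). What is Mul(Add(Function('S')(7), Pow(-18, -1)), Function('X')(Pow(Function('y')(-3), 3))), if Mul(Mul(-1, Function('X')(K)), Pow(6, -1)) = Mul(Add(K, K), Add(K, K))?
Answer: 0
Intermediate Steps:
Function('y')(r) = Add(3, r)
Function('X')(K) = Mul(-24, Pow(K, 2)) (Function('X')(K) = Mul(-6, Mul(Add(K, K), Add(K, K))) = Mul(-6, Mul(Mul(2, K), Mul(2, K))) = Mul(-6, Mul(4, Pow(K, 2))) = Mul(-24, Pow(K, 2)))
Mul(Add(Function('S')(7), Pow(-18, -1)), Function('X')(Pow(Function('y')(-3), 3))) = Mul(Add(Mul(10, Pow(7, 2)), Pow(-18, -1)), Mul(-24, Pow(Pow(Add(3, -3), 3), 2))) = Mul(Add(Mul(10, 49), Rational(-1, 18)), Mul(-24, Pow(Pow(0, 3), 2))) = Mul(Add(490, Rational(-1, 18)), Mul(-24, Pow(0, 2))) = Mul(Rational(8819, 18), Mul(-24, 0)) = Mul(Rational(8819, 18), 0) = 0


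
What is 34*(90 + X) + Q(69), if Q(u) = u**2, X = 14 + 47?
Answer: 9895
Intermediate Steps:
X = 61
34*(90 + X) + Q(69) = 34*(90 + 61) + 69**2 = 34*151 + 4761 = 5134 + 4761 = 9895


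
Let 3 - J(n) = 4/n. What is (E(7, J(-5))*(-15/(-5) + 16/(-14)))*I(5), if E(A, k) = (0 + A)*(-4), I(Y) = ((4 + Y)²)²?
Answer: -341172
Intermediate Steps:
I(Y) = (4 + Y)⁴
J(n) = 3 - 4/n
E(A, k) = -4*A (E(A, k) = A*(-4) = -4*A)
(E(7, J(-5))*(-15/(-5) + 16/(-14)))*I(5) = ((-4*7)*(-15/(-5) + 16/(-14)))*(4 + 5)⁴ = -28*(-15*(-⅕) + 16*(-1/14))*9⁴ = -28*(3 - 8/7)*6561 = -28*13/7*6561 = -52*6561 = -341172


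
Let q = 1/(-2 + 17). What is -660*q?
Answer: -44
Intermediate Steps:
q = 1/15 ≈ 0.066667
-660*q = -660*1/15 = -44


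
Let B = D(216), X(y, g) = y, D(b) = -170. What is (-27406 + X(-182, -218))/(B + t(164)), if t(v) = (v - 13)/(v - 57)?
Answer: 983972/6013 ≈ 163.64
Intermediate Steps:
t(v) = (-13 + v)/(-57 + v)
B = -170
(-27406 + X(-182, -218))/(B + t(164)) = (-27406 - 182)/(-170 + (-13 + 164)/(-57 + 164)) = -27588/(-170 + 151/107) = -27588/(-18039/107) = -27588*(-107/18039) = 983972/6013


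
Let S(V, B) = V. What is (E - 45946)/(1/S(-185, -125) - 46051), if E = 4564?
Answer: 425315/473302 ≈ 0.89861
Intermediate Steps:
(E - 45946)/(1/S(-185, -125) - 46051) = (4564 - 45946)/(1/(-185) - 46051) = -41382/(-1/185 - 46051) = -41382/(-8519436/185) = -41382*(-185/8519436) = 425315/473302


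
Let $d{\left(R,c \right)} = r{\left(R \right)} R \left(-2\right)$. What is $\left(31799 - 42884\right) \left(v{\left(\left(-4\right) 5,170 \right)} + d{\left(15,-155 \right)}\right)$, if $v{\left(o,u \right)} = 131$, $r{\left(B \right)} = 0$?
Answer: $-1452135$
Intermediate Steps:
$d{\left(R,c \right)} = 0$ ($d{\left(R,c \right)} = 0 R \left(-2\right) = 0 \left(-2\right) = 0$)
$\left(31799 - 42884\right) \left(v{\left(\left(-4\right) 5,170 \right)} + d{\left(15,-155 \right)}\right) = \left(31799 - 42884\right) \left(131 + 0\right) = \left(-11085\right) 131 = -1452135$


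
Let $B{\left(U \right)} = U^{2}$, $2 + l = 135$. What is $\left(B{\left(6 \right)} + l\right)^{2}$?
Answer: $28561$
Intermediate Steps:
$l = 133$ ($l = -2 + 135 = 133$)
$\left(B{\left(6 \right)} + l\right)^{2} = \left(6^{2} + 133\right)^{2} = \left(36 + 133\right)^{2} = 169^{2} = 28561$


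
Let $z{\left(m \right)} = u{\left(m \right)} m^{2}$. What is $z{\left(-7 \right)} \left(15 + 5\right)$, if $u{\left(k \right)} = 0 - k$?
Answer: $6860$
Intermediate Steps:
$u{\left(k \right)} = - k$
$z{\left(m \right)} = - m^{3}$ ($z{\left(m \right)} = - m m^{2} = - m^{3}$)
$z{\left(-7 \right)} \left(15 + 5\right) = - \left(-7\right)^{3} \left(15 + 5\right) = \left(-1\right) \left(-343\right) 20 = 343 \cdot 20 = 6860$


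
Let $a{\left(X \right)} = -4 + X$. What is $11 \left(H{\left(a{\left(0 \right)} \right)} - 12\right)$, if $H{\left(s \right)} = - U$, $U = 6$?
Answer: $-198$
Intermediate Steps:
$H{\left(s \right)} = -6$ ($H{\left(s \right)} = \left(-1\right) 6 = -6$)
$11 \left(H{\left(a{\left(0 \right)} \right)} - 12\right) = 11 \left(-6 - 12\right) = 11 \left(-18\right) = -198$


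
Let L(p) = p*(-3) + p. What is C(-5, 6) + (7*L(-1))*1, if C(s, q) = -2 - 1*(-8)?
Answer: 20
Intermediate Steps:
L(p) = -2*p (L(p) = -3*p + p = -2*p)
C(s, q) = 6 (C(s, q) = -2 + 8 = 6)
C(-5, 6) + (7*L(-1))*1 = 6 + (7*(-2*(-1)))*1 = 6 + (7*2)*1 = 6 + 14*1 = 6 + 14 = 20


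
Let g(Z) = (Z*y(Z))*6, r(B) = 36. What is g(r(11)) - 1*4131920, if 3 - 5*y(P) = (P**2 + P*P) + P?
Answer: -4245320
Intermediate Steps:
y(P) = 3/5 - 2*P**2/5 - P/5 (y(P) = 3/5 - ((P**2 + P*P) + P)/5 = 3/5 - ((P**2 + P**2) + P)/5 = 3/5 - (2*P**2 + P)/5 = 3/5 - (P + 2*P**2)/5 = 3/5 + (-2*P**2/5 - P/5) = 3/5 - 2*P**2/5 - P/5)
g(Z) = 6*Z*(3/5 - 2*Z**2/5 - Z/5) (g(Z) = (Z*(3/5 - 2*Z**2/5 - Z/5))*6 = 6*Z*(3/5 - 2*Z**2/5 - Z/5))
g(r(11)) - 1*4131920 = (6/5)*36*(3 - 1*36 - 2*36**2) - 1*4131920 = (6/5)*36*(3 - 36 - 2*1296) - 4131920 = (6/5)*36*(3 - 36 - 2592) - 4131920 = (6/5)*36*(-2625) - 4131920 = -113400 - 4131920 = -4245320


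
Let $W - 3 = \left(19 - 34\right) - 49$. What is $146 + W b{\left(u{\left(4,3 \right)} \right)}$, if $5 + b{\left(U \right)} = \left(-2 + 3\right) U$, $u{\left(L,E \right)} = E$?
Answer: $268$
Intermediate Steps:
$b{\left(U \right)} = -5 + U$ ($b{\left(U \right)} = -5 + \left(-2 + 3\right) U = -5 + 1 U = -5 + U$)
$W = -61$ ($W = 3 + \left(\left(19 - 34\right) - 49\right) = 3 - 64 = -61$)
$146 + W b{\left(u{\left(4,3 \right)} \right)} = 146 - 61 \left(-5 + 3\right) = 146 - -122 = 146 + 122 = 268$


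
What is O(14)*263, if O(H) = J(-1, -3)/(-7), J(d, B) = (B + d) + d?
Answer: 1315/7 ≈ 187.86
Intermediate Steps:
J(d, B) = B + 2*d
O(H) = 5/7 (O(H) = (-3 + 2*(-1))/(-7) = (-3 - 2)*(-⅐) = -5*(-⅐) = 5/7)
O(14)*263 = (5/7)*263 = 1315/7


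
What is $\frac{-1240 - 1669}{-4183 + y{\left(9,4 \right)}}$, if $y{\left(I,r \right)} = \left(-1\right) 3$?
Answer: $\frac{2909}{4186} \approx 0.69494$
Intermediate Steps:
$y{\left(I,r \right)} = -3$
$\frac{-1240 - 1669}{-4183 + y{\left(9,4 \right)}} = \frac{-1240 - 1669}{-4183 - 3} = - \frac{2909}{-4186} = \left(-2909\right) \left(- \frac{1}{4186}\right) = \frac{2909}{4186}$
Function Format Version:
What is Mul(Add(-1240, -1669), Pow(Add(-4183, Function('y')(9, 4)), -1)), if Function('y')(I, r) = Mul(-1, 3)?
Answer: Rational(2909, 4186) ≈ 0.69494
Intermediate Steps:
Function('y')(I, r) = -3
Mul(Add(-1240, -1669), Pow(Add(-4183, Function('y')(9, 4)), -1)) = Mul(Add(-1240, -1669), Pow(Add(-4183, -3), -1)) = Mul(-2909, Pow(-4186, -1)) = Mul(-2909, Rational(-1, 4186)) = Rational(2909, 4186)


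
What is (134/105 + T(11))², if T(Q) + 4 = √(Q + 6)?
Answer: 269221/11025 - 572*√17/105 ≈ 1.9580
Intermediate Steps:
T(Q) = -4 + √(6 + Q) (T(Q) = -4 + √(Q + 6) = -4 + √(6 + Q))
(134/105 + T(11))² = (134/105 + (-4 + √(6 + 11)))² = (134*(1/105) + (-4 + √17))² = (134/105 + (-4 + √17))² = (-286/105 + √17)²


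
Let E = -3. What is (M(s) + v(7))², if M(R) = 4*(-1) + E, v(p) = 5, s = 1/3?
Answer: 4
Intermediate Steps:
s = ⅓ ≈ 0.33333
M(R) = -7 (M(R) = 4*(-1) - 3 = -4 - 3 = -7)
(M(s) + v(7))² = (-7 + 5)² = (-2)² = 4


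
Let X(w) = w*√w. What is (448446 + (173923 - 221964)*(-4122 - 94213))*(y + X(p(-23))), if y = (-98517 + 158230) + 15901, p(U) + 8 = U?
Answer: 357242893526134 - 146461365611*I*√31 ≈ 3.5724e+14 - 8.1546e+11*I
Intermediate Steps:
p(U) = -8 + U
X(w) = w^(3/2)
y = 75614 (y = 59713 + 15901 = 75614)
(448446 + (173923 - 221964)*(-4122 - 94213))*(y + X(p(-23))) = (448446 + (173923 - 221964)*(-4122 - 94213))*(75614 + (-8 - 23)^(3/2)) = (448446 - 48041*(-98335))*(75614 + (-31)^(3/2)) = (448446 + 4724111735)*(75614 - 31*I*√31) = 4724560181*(75614 - 31*I*√31) = 357242893526134 - 146461365611*I*√31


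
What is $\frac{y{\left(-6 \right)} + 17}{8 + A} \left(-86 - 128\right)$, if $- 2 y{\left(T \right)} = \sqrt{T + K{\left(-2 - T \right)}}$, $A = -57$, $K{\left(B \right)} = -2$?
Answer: $\frac{3638}{49} - \frac{214 i \sqrt{2}}{49} \approx 74.245 - 6.1764 i$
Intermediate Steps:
$y{\left(T \right)} = - \frac{\sqrt{-2 + T}}{2}$ ($y{\left(T \right)} = - \frac{\sqrt{T - 2}}{2} = - \frac{\sqrt{-2 + T}}{2}$)
$\frac{y{\left(-6 \right)} + 17}{8 + A} \left(-86 - 128\right) = \frac{- \frac{\sqrt{-2 - 6}}{2} + 17}{8 - 57} \left(-86 - 128\right) = \frac{- \frac{\sqrt{-8}}{2} + 17}{-49} \left(-214\right) = \left(- \frac{2 i \sqrt{2}}{2} + 17\right) \left(- \frac{1}{49}\right) \left(-214\right) = \left(- i \sqrt{2} + 17\right) \left(- \frac{1}{49}\right) \left(-214\right) = \left(17 - i \sqrt{2}\right) \left(- \frac{1}{49}\right) \left(-214\right) = \left(- \frac{17}{49} + \frac{i \sqrt{2}}{49}\right) \left(-214\right) = \frac{3638}{49} - \frac{214 i \sqrt{2}}{49}$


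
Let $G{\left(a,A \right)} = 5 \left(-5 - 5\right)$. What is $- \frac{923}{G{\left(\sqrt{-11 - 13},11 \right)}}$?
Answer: $\frac{923}{50} \approx 18.46$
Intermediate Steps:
$G{\left(a,A \right)} = -50$ ($G{\left(a,A \right)} = 5 \left(-10\right) = -50$)
$- \frac{923}{G{\left(\sqrt{-11 - 13},11 \right)}} = - \frac{923}{-50} = \left(-923\right) \left(- \frac{1}{50}\right) = \frac{923}{50}$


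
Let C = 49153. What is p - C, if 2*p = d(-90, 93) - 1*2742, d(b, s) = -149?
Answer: -101197/2 ≈ -50599.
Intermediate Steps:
p = -2891/2 (p = (-149 - 1*2742)/2 = (-149 - 2742)/2 = (½)*(-2891) = -2891/2 ≈ -1445.5)
p - C = -2891/2 - 1*49153 = -2891/2 - 49153 = -101197/2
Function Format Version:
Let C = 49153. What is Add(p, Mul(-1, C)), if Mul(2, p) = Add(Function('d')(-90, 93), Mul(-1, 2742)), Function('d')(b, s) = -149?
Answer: Rational(-101197, 2) ≈ -50599.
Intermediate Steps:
p = Rational(-2891, 2) (p = Mul(Rational(1, 2), Add(-149, Mul(-1, 2742))) = Mul(Rational(1, 2), Add(-149, -2742)) = Mul(Rational(1, 2), -2891) = Rational(-2891, 2) ≈ -1445.5)
Add(p, Mul(-1, C)) = Add(Rational(-2891, 2), Mul(-1, 49153)) = Add(Rational(-2891, 2), -49153) = Rational(-101197, 2)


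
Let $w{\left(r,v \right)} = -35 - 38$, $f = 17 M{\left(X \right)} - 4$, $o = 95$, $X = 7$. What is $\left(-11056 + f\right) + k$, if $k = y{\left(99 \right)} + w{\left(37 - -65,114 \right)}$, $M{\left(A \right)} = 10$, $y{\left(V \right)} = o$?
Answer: $-10868$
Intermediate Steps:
$y{\left(V \right)} = 95$
$f = 166$ ($f = 17 \cdot 10 - 4 = 170 - 4 = 166$)
$w{\left(r,v \right)} = -73$
$k = 22$ ($k = 95 - 73 = 22$)
$\left(-11056 + f\right) + k = \left(-11056 + 166\right) + 22 = -10890 + 22 = -10868$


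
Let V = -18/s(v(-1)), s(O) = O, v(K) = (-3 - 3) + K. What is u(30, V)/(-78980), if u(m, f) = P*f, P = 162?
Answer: -729/138215 ≈ -0.0052744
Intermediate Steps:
v(K) = -6 + K
V = 18/7 (V = -18/(-6 - 1) = -18/(-7) = -18*(-1/7) = 18/7 ≈ 2.5714)
u(m, f) = 162*f
u(30, V)/(-78980) = (162*(18/7))/(-78980) = (2916/7)*(-1/78980) = -729/138215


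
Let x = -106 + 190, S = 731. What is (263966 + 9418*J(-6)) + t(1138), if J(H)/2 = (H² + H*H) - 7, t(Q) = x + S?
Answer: 1489121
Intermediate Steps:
x = 84
t(Q) = 815 (t(Q) = 84 + 731 = 815)
J(H) = -14 + 4*H² (J(H) = 2*((H² + H*H) - 7) = 2*((H² + H²) - 7) = 2*(2*H² - 7) = 2*(-7 + 2*H²) = -14 + 4*H²)
(263966 + 9418*J(-6)) + t(1138) = (263966 + 9418*(-14 + 4*(-6)²)) + 815 = (263966 + 9418*(-14 + 4*36)) + 815 = (263966 + 9418*(-14 + 144)) + 815 = (263966 + 9418*130) + 815 = (263966 + 1224340) + 815 = 1488306 + 815 = 1489121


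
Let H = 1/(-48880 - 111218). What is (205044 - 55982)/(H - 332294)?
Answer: -23864528076/53199604813 ≈ -0.44858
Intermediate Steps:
H = -1/160098 (H = 1/(-160098) = -1/160098 ≈ -6.2462e-6)
(205044 - 55982)/(H - 332294) = (205044 - 55982)/(-1/160098 - 332294) = 149062/(-53199604813/160098) = 149062*(-160098/53199604813) = -23864528076/53199604813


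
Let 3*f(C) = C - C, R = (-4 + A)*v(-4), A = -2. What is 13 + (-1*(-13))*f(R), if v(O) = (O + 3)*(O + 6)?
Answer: 13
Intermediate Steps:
v(O) = (3 + O)*(6 + O)
R = 12 (R = (-4 - 2)*(18 + (-4)**2 + 9*(-4)) = -6*(18 + 16 - 36) = -6*(-2) = 12)
f(C) = 0 (f(C) = (C - C)/3 = (1/3)*0 = 0)
13 + (-1*(-13))*f(R) = 13 - 1*(-13)*0 = 13 + 13*0 = 13 + 0 = 13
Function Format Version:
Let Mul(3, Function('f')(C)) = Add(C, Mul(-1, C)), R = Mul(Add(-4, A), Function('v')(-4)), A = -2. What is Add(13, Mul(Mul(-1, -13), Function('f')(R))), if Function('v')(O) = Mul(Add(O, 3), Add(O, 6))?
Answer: 13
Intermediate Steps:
Function('v')(O) = Mul(Add(3, O), Add(6, O))
R = 12 (R = Mul(Add(-4, -2), Add(18, Pow(-4, 2), Mul(9, -4))) = Mul(-6, Add(18, 16, -36)) = Mul(-6, -2) = 12)
Function('f')(C) = 0 (Function('f')(C) = Mul(Rational(1, 3), Add(C, Mul(-1, C))) = Mul(Rational(1, 3), 0) = 0)
Add(13, Mul(Mul(-1, -13), Function('f')(R))) = Add(13, Mul(Mul(-1, -13), 0)) = Add(13, Mul(13, 0)) = Add(13, 0) = 13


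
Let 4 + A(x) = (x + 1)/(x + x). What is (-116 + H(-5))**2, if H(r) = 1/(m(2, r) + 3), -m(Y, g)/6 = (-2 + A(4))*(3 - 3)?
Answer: 120409/9 ≈ 13379.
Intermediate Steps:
A(x) = -4 + (1 + x)/(2*x) (A(x) = -4 + (x + 1)/(x + x) = -4 + (1 + x)/((2*x)) = -4 + (1 + x)*(1/(2*x)) = -4 + (1 + x)/(2*x))
m(Y, g) = 0 (m(Y, g) = -6*(-2 + (1/2)*(1 - 7*4)/4)*(3 - 3) = -6*(-2 + (1/2)*(1/4)*(1 - 28))*0 = -6*(-2 + (1/2)*(1/4)*(-27))*0 = -6*(-2 - 27/8)*0 = -(-129)*0/4 = -6*0 = 0)
H(r) = 1/3 (H(r) = 1/(0 + 3) = 1/3)
(-116 + H(-5))**2 = (-116 + 1/3)**2 = (-347/3)**2 = 120409/9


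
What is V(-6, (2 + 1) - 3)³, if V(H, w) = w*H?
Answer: 0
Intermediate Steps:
V(H, w) = H*w
V(-6, (2 + 1) - 3)³ = (-6*((2 + 1) - 3))³ = (-6*(3 - 3))³ = (-6*0)³ = 0³ = 0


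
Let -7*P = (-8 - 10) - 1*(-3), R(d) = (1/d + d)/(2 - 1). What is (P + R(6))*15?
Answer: 1745/14 ≈ 124.64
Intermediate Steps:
R(d) = d + 1/d (R(d) = (1/d + d)/1 = (d + 1/d)*1 = d + 1/d)
P = 15/7 (P = -((-8 - 10) - 1*(-3))/7 = -(-18 + 3)/7 = -⅐*(-15) = 15/7 ≈ 2.1429)
(P + R(6))*15 = (15/7 + (6 + 1/6))*15 = (15/7 + (6 + ⅙))*15 = (15/7 + 37/6)*15 = (349/42)*15 = 1745/14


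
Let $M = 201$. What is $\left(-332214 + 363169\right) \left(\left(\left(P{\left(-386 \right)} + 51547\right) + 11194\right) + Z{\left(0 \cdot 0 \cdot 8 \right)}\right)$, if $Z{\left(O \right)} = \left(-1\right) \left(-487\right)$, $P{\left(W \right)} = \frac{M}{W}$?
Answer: $\frac{755481755685}{386} \approx 1.9572 \cdot 10^{9}$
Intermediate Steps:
$P{\left(W \right)} = \frac{201}{W}$
$Z{\left(O \right)} = 487$
$\left(-332214 + 363169\right) \left(\left(\left(P{\left(-386 \right)} + 51547\right) + 11194\right) + Z{\left(0 \cdot 0 \cdot 8 \right)}\right) = \left(-332214 + 363169\right) \left(\left(\left(\frac{201}{-386} + 51547\right) + 11194\right) + 487\right) = 30955 \left(\left(\left(201 \left(- \frac{1}{386}\right) + 51547\right) + 11194\right) + 487\right) = 30955 \left(\left(\left(- \frac{201}{386} + 51547\right) + 11194\right) + 487\right) = 30955 \left(\left(\frac{19896941}{386} + 11194\right) + 487\right) = 30955 \left(\frac{24217825}{386} + 487\right) = 30955 \cdot \frac{24405807}{386} = \frac{755481755685}{386}$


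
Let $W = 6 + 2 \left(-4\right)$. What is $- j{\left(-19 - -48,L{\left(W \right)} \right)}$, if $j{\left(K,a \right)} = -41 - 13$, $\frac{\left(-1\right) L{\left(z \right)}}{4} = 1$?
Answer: $54$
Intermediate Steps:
$W = -2$ ($W = 6 - 8 = -2$)
$L{\left(z \right)} = -4$ ($L{\left(z \right)} = \left(-4\right) 1 = -4$)
$j{\left(K,a \right)} = -54$
$- j{\left(-19 - -48,L{\left(W \right)} \right)} = \left(-1\right) \left(-54\right) = 54$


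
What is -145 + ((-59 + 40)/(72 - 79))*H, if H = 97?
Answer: 828/7 ≈ 118.29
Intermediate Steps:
-145 + ((-59 + 40)/(72 - 79))*H = -145 + ((-59 + 40)/(72 - 79))*97 = -145 - 19/(-7)*97 = -145 - 19*(-1/7)*97 = -145 + (19/7)*97 = -145 + 1843/7 = 828/7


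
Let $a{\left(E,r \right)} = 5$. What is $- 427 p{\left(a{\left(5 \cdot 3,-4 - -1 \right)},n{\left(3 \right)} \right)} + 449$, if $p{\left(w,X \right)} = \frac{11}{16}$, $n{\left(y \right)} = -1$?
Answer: $\frac{2487}{16} \approx 155.44$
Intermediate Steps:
$p{\left(w,X \right)} = \frac{11}{16}$ ($p{\left(w,X \right)} = 11 \cdot \frac{1}{16} = \frac{11}{16}$)
$- 427 p{\left(a{\left(5 \cdot 3,-4 - -1 \right)},n{\left(3 \right)} \right)} + 449 = \left(-427\right) \frac{11}{16} + 449 = - \frac{4697}{16} + 449 = \frac{2487}{16}$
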